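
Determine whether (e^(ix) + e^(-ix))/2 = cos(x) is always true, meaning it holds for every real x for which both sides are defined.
Yes, this is an identity.

Claim: (e^(ix) + e^(-ix))/2 = cos(x).
Reasoning: By Euler's formula e^(ix) = cos(x) + i·sin(x) and e^(-ix) = cos(x) - i·sin(x). Adding cancels the sine terms: e^(ix) + e^(-ix) = 2cos(x); divide by 2.
So the two sides agree for every real x for which both sides are defined.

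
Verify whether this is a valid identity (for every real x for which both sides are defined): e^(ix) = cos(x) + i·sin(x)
Yes, this is an identity.

Claim: e^(ix) = cos(x) + i·sin(x).
Reasoning: Euler's formula. Expand e^(ix) = Σ (ix)^k / k!. Since i² = -1, the even-k terms are Σ (-1)^m x^(2m)/(2m)! = cos(x) and the odd-k terms are i · Σ (-1)^m x^(2m+1)/(2m+1)! = i·sin(x).
So the two sides agree for every real x for which both sides are defined.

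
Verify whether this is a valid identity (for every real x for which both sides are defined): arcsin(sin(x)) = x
Claim: arcsin(sin(x)) = x.
Test a specific point where both sides are defined: x = 2π/3.
LHS = arcsin(sin(x)) ≈ 1.0472
RHS = x ≈ 2.0944
Since 1.0472 ≠ 2.0944, the equation fails at this point, so it cannot hold for every real x for which both sides are defined.
arcsin only returns values in [-π/2, π/2], so arcsin(sin(x)) = x holds only for x in that interval, not for all real x.

Conclusion: No, this is NOT an identity.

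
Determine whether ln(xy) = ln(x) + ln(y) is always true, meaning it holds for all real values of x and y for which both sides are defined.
Claim: ln(xy) = ln(x) + ln(y).
Reasoning: Both sides are simultaneously defined only when x, y > 0. Write x = e^p, y = e^q (p = ln x, q = ln y). Then xy = e^p · e^q = e^(p+q), so ln(xy) = p + q = ln(x) + ln(y).
So the two sides agree for all real values of x and y for which both sides are defined.

Conclusion: Yes, this is an identity.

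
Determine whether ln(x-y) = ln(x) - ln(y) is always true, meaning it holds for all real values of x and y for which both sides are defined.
Claim: ln(x-y) = ln(x) - ln(y).
Test a specific point where both sides are defined: x = 5, y = 4.
LHS = ln(x-y) ≈ 0.0000
RHS = ln(x) - ln(y) ≈ 0.2231
Since 0.0000 ≠ 0.2231, the equation fails at this point, so it cannot hold for all real values of x and y for which both sides are defined.
ln(x) - ln(y) = ln(x/y), not ln(x-y).

Conclusion: No, this is NOT an identity.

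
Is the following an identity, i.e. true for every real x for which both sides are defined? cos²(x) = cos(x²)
Claim: cos²(x) = cos(x²).
Test a specific point where both sides are defined: x = -π/3.
LHS = cos²(x) ≈ 0.2500
RHS = cos(x²) ≈ 0.4566
Since 0.2500 ≠ 0.4566, the equation fails at this point, so it cannot hold for every real x for which both sides are defined.
cos²(x) means (cos x)², squaring the output; cos(x²) squares the input. These are different functions.

Conclusion: No, this is NOT an identity.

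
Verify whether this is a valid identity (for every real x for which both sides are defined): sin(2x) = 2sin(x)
No, this is NOT an identity.

Claim: sin(2x) = 2sin(x).
Test a specific point where both sides are defined: x = -π/6.
LHS = sin(2x) ≈ -0.8660
RHS = 2sin(x) ≈ -1.0000
Since -0.8660 ≠ -1.0000, the equation fails at this point, so it cannot hold for every real x for which both sides are defined.
The correct double-angle formula is sin(2x) = 2sin(x)cos(x).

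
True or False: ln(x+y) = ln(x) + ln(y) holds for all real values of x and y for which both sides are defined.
False.

Claim: ln(x+y) = ln(x) + ln(y).
Test a specific point where both sides are defined: x = 4, y = 2.
LHS = ln(x+y) ≈ 1.7918
RHS = ln(x) + ln(y) ≈ 2.0794
Since 1.7918 ≠ 2.0794, the equation fails at this point, so it cannot hold for all real values of x and y for which both sides are defined.
ln(x) + ln(y) = ln(xy), not ln(x+y).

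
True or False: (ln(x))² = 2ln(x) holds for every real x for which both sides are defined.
False.

Claim: (ln(x))² = 2ln(x).
Test a specific point where both sides are defined: x = 4.
LHS = (ln(x))² ≈ 1.9218
RHS = 2ln(x) ≈ 2.7726
Since 1.9218 ≠ 2.7726, the equation fails at this point, so it cannot hold for every real x for which both sides are defined.
2ln(x) equals ln(x²), which is not the same as (ln x)².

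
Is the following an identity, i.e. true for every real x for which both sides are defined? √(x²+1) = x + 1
Claim: √(x²+1) = x + 1.
Test a specific point where both sides are defined: x = 3/2.
LHS = √(x²+1) ≈ 1.8028
RHS = x + 1 ≈ 2.5000
Since 1.8028 ≠ 2.5000, the equation fails at this point, so it cannot hold for every real x for which both sides are defined.
(x+1)² = x² + 2x + 1 ≠ x² + 1 unless x = 0.

Conclusion: No, this is NOT an identity.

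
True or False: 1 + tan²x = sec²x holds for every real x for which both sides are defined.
Claim: 1 + tan²x = sec²x.
Reasoning: Start from sin²x + cos²x = 1 and divide every term by cos²x (allowed wherever tan x and sec x are defined): tan²x + 1 = 1/cos²x = sec²x.
So the two sides agree for every real x for which both sides are defined.

Conclusion: True.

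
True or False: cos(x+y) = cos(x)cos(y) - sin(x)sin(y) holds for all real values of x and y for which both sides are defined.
True.

Claim: cos(x+y) = cos(x)cos(y) - sin(x)sin(y).
Reasoning: By Euler's formula e^(i(x+y)) = e^(ix)·e^(iy) = (cos x + i·sin x)(cos y + i·sin y). The real part of the left side is cos(x+y); the real part of the product is cos(x)cos(y) - sin(x)sin(y) (since i·i = -1).
So the two sides agree for all real values of x and y for which both sides are defined.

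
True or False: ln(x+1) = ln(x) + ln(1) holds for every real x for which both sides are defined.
False.

Claim: ln(x+1) = ln(x) + ln(1).
Test a specific point where both sides are defined: x = 5.
LHS = ln(x+1) ≈ 1.7918
RHS = ln(x) + ln(1) ≈ 1.6094
Since 1.7918 ≠ 1.6094, the equation fails at this point, so it cannot hold for every real x for which both sides are defined.
ln(1) = 0, so the right side is just ln(x), which differs from ln(x+1).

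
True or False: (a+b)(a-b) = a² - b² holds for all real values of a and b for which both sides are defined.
Claim: (a+b)(a-b) = a² - b².
Reasoning: Expand: (a+b)(a-b) = a² - ab + ba - b² = a² - b² (the cross terms cancel).
So the two sides agree for all real values of a and b for which both sides are defined.

Conclusion: True.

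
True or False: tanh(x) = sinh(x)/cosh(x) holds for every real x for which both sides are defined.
True.

Claim: tanh(x) = sinh(x)/cosh(x).
Reasoning: tanh(x) is defined as sinh(x)/cosh(x) = (e^x - e^-x)/(e^x + e^-x); cosh(x) ≥ 1 is never zero, so this holds for every real x.
So the two sides agree for every real x for which both sides are defined.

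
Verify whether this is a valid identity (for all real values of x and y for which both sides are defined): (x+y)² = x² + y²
Claim: (x+y)² = x² + y².
Test a specific point where both sides are defined: x = 1, y = 2.
LHS = (x+y)² ≈ 9.0000
RHS = x² + y² ≈ 5.0000
Since 9.0000 ≠ 5.0000, the equation fails at this point, so it cannot hold for all real values of x and y for which both sides are defined.
The correct expansion is (x+y)² = x² + 2xy + y²; the cross term 2xy is missing.

Conclusion: No, this is NOT an identity.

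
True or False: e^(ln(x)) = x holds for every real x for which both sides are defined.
Claim: e^(ln(x)) = x.
Reasoning: For x > 0, ln(x) is by definition the exponent p such that e^p = x. Raising e to that exponent therefore returns x: e^(ln x) = x.
So the two sides agree for every real x for which both sides are defined.

Conclusion: True.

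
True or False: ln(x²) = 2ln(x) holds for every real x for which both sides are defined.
Claim: ln(x²) = 2ln(x).
Reasoning: The right side requires x > 0. For x > 0, x² = (e^(ln x))² = e^(2ln x), so ln(x²) = 2ln(x). (For x < 0 the right side is undefined, so those values are outside the claim.)
So the two sides agree for every real x for which both sides are defined.

Conclusion: True.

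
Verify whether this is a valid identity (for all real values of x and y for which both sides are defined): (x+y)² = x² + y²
Claim: (x+y)² = x² + y².
Test a specific point where both sides are defined: x = 5, y = -3.
LHS = (x+y)² ≈ 4.0000
RHS = x² + y² ≈ 34.0000
Since 4.0000 ≠ 34.0000, the equation fails at this point, so it cannot hold for all real values of x and y for which both sides are defined.
The correct expansion is (x+y)² = x² + 2xy + y²; the cross term 2xy is missing.

Conclusion: No, this is NOT an identity.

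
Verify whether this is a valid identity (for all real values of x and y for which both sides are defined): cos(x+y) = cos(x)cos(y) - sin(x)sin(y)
Claim: cos(x+y) = cos(x)cos(y) - sin(x)sin(y).
Reasoning: By Euler's formula e^(i(x+y)) = e^(ix)·e^(iy) = (cos x + i·sin x)(cos y + i·sin y). The real part of the left side is cos(x+y); the real part of the product is cos(x)cos(y) - sin(x)sin(y) (since i·i = -1).
So the two sides agree for all real values of x and y for which both sides are defined.

Conclusion: Yes, this is an identity.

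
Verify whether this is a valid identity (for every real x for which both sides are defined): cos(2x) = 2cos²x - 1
Yes, this is an identity.

Claim: cos(2x) = 2cos²x - 1.
Reasoning: cos(2x) = cos²x - sin²x. Replace sin²x by 1 - cos²x: cos²x - (1 - cos²x) = 2cos²x - 1.
So the two sides agree for every real x for which both sides are defined.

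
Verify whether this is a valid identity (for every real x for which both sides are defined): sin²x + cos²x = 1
Yes, this is an identity.

Claim: sin²x + cos²x = 1.
Reasoning: The point (cos x, sin x) lies on the unit circle X² + Y² = 1, so cos²x + sin²x = 1 for every real x.
So the two sides agree for every real x for which both sides are defined.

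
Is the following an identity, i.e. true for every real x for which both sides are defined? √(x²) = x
No, this is NOT an identity.

Claim: √(x²) = x.
Test a specific point where both sides are defined: x = -1.
LHS = √(x²) ≈ 1.0000
RHS = x ≈ -1.0000
Since 1.0000 ≠ -1.0000, the equation fails at this point, so it cannot hold for every real x for which both sides are defined.
√(x²) = |x|, which differs from x whenever x < 0 (both sides are defined for every real x).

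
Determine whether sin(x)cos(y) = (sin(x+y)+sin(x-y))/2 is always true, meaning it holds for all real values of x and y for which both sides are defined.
Yes, this is an identity.

Claim: sin(x)cos(y) = (sin(x+y)+sin(x-y))/2.
Reasoning: sin(x+y) = sin(x)cos(y) + cos(x)sin(y) and sin(x-y) = sin(x)cos(y) - cos(x)sin(y). Adding, sin(x+y) + sin(x-y) = 2sin(x)cos(y); divide by 2.
So the two sides agree for all real values of x and y for which both sides are defined.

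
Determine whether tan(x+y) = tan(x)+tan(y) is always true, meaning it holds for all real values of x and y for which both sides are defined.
Claim: tan(x+y) = tan(x)+tan(y).
Test a specific point where both sides are defined: x = 3π/4, y = 2π/3.
LHS = tan(x+y) ≈ 3.7321
RHS = tan(x)+tan(y) ≈ -2.7321
Since 3.7321 ≠ -2.7321, the equation fails at this point, so it cannot hold for all real values of x and y for which both sides are defined.
The correct formula is tan(x+y) = (tan(x) + tan(y))/(1 - tan(x)tan(y)).

Conclusion: No, this is NOT an identity.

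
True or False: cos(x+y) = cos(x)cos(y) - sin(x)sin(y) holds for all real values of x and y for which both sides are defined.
True.

Claim: cos(x+y) = cos(x)cos(y) - sin(x)sin(y).
Reasoning: By Euler's formula e^(i(x+y)) = e^(ix)·e^(iy) = (cos x + i·sin x)(cos y + i·sin y). The real part of the left side is cos(x+y); the real part of the product is cos(x)cos(y) - sin(x)sin(y) (since i·i = -1).
So the two sides agree for all real values of x and y for which both sides are defined.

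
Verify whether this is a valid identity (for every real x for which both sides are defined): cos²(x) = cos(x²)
Claim: cos²(x) = cos(x²).
Test a specific point where both sides are defined: x = -π/3.
LHS = cos²(x) ≈ 0.2500
RHS = cos(x²) ≈ 0.4566
Since 0.2500 ≠ 0.4566, the equation fails at this point, so it cannot hold for every real x for which both sides are defined.
cos²(x) means (cos x)², squaring the output; cos(x²) squares the input. These are different functions.

Conclusion: No, this is NOT an identity.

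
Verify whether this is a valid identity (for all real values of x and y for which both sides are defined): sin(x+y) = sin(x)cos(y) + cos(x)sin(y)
Yes, this is an identity.

Claim: sin(x+y) = sin(x)cos(y) + cos(x)sin(y).
Reasoning: By Euler's formula e^(i(x+y)) = e^(ix)·e^(iy) = (cos x + i·sin x)(cos y + i·sin y). The imaginary part of the left side is sin(x+y); the imaginary part of the product is sin(x)cos(y) + cos(x)sin(y).
So the two sides agree for all real values of x and y for which both sides are defined.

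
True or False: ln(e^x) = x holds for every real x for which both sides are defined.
Claim: ln(e^x) = x.
Reasoning: ln is the inverse of the exponential: ln(e^x) asks for the exponent p with e^p = e^x, and since e^p is one-to-one that exponent is p = x.
So the two sides agree for every real x for which both sides are defined.

Conclusion: True.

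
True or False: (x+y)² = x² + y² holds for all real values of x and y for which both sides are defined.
False.

Claim: (x+y)² = x² + y².
Test a specific point where both sides are defined: x = 5, y = 1.
LHS = (x+y)² ≈ 36.0000
RHS = x² + y² ≈ 26.0000
Since 36.0000 ≠ 26.0000, the equation fails at this point, so it cannot hold for all real values of x and y for which both sides are defined.
The correct expansion is (x+y)² = x² + 2xy + y²; the cross term 2xy is missing.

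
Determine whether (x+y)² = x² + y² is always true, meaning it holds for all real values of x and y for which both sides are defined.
No, this is NOT an identity.

Claim: (x+y)² = x² + y².
Test a specific point where both sides are defined: x = -2, y = -2.
LHS = (x+y)² ≈ 16.0000
RHS = x² + y² ≈ 8.0000
Since 16.0000 ≠ 8.0000, the equation fails at this point, so it cannot hold for all real values of x and y for which both sides are defined.
The correct expansion is (x+y)² = x² + 2xy + y²; the cross term 2xy is missing.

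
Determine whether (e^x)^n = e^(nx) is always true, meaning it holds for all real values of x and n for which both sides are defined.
Claim: (e^x)^n = e^(nx).
Reasoning: e^x is a positive real number, and for a positive base B and real exponent n, B^n = e^(n·ln B). With B = e^x, ln B = x, so (e^x)^n = e^(n·x).
So the two sides agree for all real values of x and n for which both sides are defined.

Conclusion: Yes, this is an identity.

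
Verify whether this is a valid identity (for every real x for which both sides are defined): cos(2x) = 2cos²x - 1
Yes, this is an identity.

Claim: cos(2x) = 2cos²x - 1.
Reasoning: cos(2x) = cos²x - sin²x. Replace sin²x by 1 - cos²x: cos²x - (1 - cos²x) = 2cos²x - 1.
So the two sides agree for every real x for which both sides are defined.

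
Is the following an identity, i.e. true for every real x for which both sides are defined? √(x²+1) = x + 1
No, this is NOT an identity.

Claim: √(x²+1) = x + 1.
Test a specific point where both sides are defined: x = -1.
LHS = √(x²+1) ≈ 1.4142
RHS = x + 1 ≈ 0.0000
Since 1.4142 ≠ 0.0000, the equation fails at this point, so it cannot hold for every real x for which both sides are defined.
(x+1)² = x² + 2x + 1 ≠ x² + 1 unless x = 0.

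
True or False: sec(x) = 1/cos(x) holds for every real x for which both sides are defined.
Claim: sec(x) = 1/cos(x).
Reasoning: sec(x) is by definition the reciprocal of cos(x), wherever cos(x) ≠ 0.
So the two sides agree for every real x for which both sides are defined.

Conclusion: True.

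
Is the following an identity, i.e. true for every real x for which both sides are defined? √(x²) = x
No, this is NOT an identity.

Claim: √(x²) = x.
Test a specific point where both sides are defined: x = -1.
LHS = √(x²) ≈ 1.0000
RHS = x ≈ -1.0000
Since 1.0000 ≠ -1.0000, the equation fails at this point, so it cannot hold for every real x for which both sides are defined.
√(x²) = |x|, which differs from x whenever x < 0 (both sides are defined for every real x).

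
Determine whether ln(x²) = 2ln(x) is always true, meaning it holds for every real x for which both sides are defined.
Claim: ln(x²) = 2ln(x).
Reasoning: The right side requires x > 0. For x > 0, x² = (e^(ln x))² = e^(2ln x), so ln(x²) = 2ln(x). (For x < 0 the right side is undefined, so those values are outside the claim.)
So the two sides agree for every real x for which both sides are defined.

Conclusion: Yes, this is an identity.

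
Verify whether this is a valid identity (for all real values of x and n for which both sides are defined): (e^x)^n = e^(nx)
Yes, this is an identity.

Claim: (e^x)^n = e^(nx).
Reasoning: e^x is a positive real number, and for a positive base B and real exponent n, B^n = e^(n·ln B). With B = e^x, ln B = x, so (e^x)^n = e^(n·x).
So the two sides agree for all real values of x and n for which both sides are defined.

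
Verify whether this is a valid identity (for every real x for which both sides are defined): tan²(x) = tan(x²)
Claim: tan²(x) = tan(x²).
Test a specific point where both sides are defined: x = π.
LHS = tan²(x) ≈ 0.0000
RHS = tan(x²) ≈ 0.4767
Since 0.0000 ≠ 0.4767, the equation fails at this point, so it cannot hold for every real x for which both sides are defined.
tan²(x) means (tan x)², squaring the output; tan(x²) squares the input. These are different functions.

Conclusion: No, this is NOT an identity.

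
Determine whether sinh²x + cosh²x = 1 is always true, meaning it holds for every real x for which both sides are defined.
Claim: sinh²x + cosh²x = 1.
Test a specific point where both sides are defined: x = 3/2.
LHS = sinh²x + cosh²x ≈ 10.0677
RHS = 1 ≈ 1.0000
Since 10.0677 ≠ 1.0000, the equation fails at this point, so it cannot hold for every real x for which both sides are defined.
The correct hyperbolic identity is cosh²x - sinh²x = 1 (a difference); the sum sinh²x + cosh²x equals cosh(2x).

Conclusion: No, this is NOT an identity.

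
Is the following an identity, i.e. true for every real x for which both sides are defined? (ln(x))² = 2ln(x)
No, this is NOT an identity.

Claim: (ln(x))² = 2ln(x).
Test a specific point where both sides are defined: x = 3.
LHS = (ln(x))² ≈ 1.2069
RHS = 2ln(x) ≈ 2.1972
Since 1.2069 ≠ 2.1972, the equation fails at this point, so it cannot hold for every real x for which both sides are defined.
2ln(x) equals ln(x²), which is not the same as (ln x)².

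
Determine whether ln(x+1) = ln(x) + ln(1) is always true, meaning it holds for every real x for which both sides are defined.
No, this is NOT an identity.

Claim: ln(x+1) = ln(x) + ln(1).
Test a specific point where both sides are defined: x = 1/2.
LHS = ln(x+1) ≈ 0.4055
RHS = ln(x) + ln(1) ≈ -0.6931
Since 0.4055 ≠ -0.6931, the equation fails at this point, so it cannot hold for every real x for which both sides are defined.
ln(1) = 0, so the right side is just ln(x), which differs from ln(x+1).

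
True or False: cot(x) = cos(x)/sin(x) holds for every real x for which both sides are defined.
Claim: cot(x) = cos(x)/sin(x).
Reasoning: cot(x) is defined as 1/tan(x) = 1/(sin(x)/cos(x)) = cos(x)/sin(x), wherever sin(x) ≠ 0.
So the two sides agree for every real x for which both sides are defined.

Conclusion: True.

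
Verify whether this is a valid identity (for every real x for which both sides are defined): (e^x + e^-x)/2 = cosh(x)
Claim: (e^x + e^-x)/2 = cosh(x).
Reasoning: This is exactly the definition of the hyperbolic cosine: cosh(x) := (e^x + e^-x)/2.
So the two sides agree for every real x for which both sides are defined.

Conclusion: Yes, this is an identity.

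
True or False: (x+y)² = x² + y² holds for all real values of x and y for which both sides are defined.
False.

Claim: (x+y)² = x² + y².
Test a specific point where both sides are defined: x = -2, y = 3.
LHS = (x+y)² ≈ 1.0000
RHS = x² + y² ≈ 13.0000
Since 1.0000 ≠ 13.0000, the equation fails at this point, so it cannot hold for all real values of x and y for which both sides are defined.
The correct expansion is (x+y)² = x² + 2xy + y²; the cross term 2xy is missing.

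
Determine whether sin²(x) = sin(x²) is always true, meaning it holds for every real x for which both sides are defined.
No, this is NOT an identity.

Claim: sin²(x) = sin(x²).
Test a specific point where both sides are defined: x = π/4.
LHS = sin²(x) ≈ 0.5000
RHS = sin(x²) ≈ 0.5785
Since 0.5000 ≠ 0.5785, the equation fails at this point, so it cannot hold for every real x for which both sides are defined.
sin²(x) means (sin x)², squaring the output; sin(x²) squares the input. These are different functions.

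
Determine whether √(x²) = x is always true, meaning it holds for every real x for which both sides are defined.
Claim: √(x²) = x.
Test a specific point where both sides are defined: x = -1.
LHS = √(x²) ≈ 1.0000
RHS = x ≈ -1.0000
Since 1.0000 ≠ -1.0000, the equation fails at this point, so it cannot hold for every real x for which both sides are defined.
√(x²) = |x|, which differs from x whenever x < 0 (both sides are defined for every real x).

Conclusion: No, this is NOT an identity.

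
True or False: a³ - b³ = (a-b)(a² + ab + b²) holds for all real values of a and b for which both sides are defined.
True.

Claim: a³ - b³ = (a-b)(a² + ab + b²).
Reasoning: Expand the right side: (a-b)(a² + ab + b²) = a³ + a²b + ab² - a²b - ab² - b³ = a³ - b³ (the middle terms cancel in pairs).
So the two sides agree for all real values of a and b for which both sides are defined.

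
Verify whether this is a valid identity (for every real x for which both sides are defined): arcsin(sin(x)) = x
No, this is NOT an identity.

Claim: arcsin(sin(x)) = x.
Test a specific point where both sides are defined: x = 2π/3.
LHS = arcsin(sin(x)) ≈ 1.0472
RHS = x ≈ 2.0944
Since 1.0472 ≠ 2.0944, the equation fails at this point, so it cannot hold for every real x for which both sides are defined.
arcsin only returns values in [-π/2, π/2], so arcsin(sin(x)) = x holds only for x in that interval, not for all real x.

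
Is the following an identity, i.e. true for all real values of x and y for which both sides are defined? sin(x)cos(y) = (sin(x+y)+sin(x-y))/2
Yes, this is an identity.

Claim: sin(x)cos(y) = (sin(x+y)+sin(x-y))/2.
Reasoning: sin(x+y) = sin(x)cos(y) + cos(x)sin(y) and sin(x-y) = sin(x)cos(y) - cos(x)sin(y). Adding, sin(x+y) + sin(x-y) = 2sin(x)cos(y); divide by 2.
So the two sides agree for all real values of x and y for which both sides are defined.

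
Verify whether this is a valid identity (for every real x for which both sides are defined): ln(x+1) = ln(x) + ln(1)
Claim: ln(x+1) = ln(x) + ln(1).
Test a specific point where both sides are defined: x = 3.
LHS = ln(x+1) ≈ 1.3863
RHS = ln(x) + ln(1) ≈ 1.0986
Since 1.3863 ≠ 1.0986, the equation fails at this point, so it cannot hold for every real x for which both sides are defined.
ln(1) = 0, so the right side is just ln(x), which differs from ln(x+1).

Conclusion: No, this is NOT an identity.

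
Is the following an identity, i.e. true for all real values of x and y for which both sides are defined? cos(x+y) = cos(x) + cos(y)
Claim: cos(x+y) = cos(x) + cos(y).
Test a specific point where both sides are defined: x = -π/2, y = -π/6.
LHS = cos(x+y) ≈ -0.5000
RHS = cos(x) + cos(y) ≈ 0.8660
Since -0.5000 ≠ 0.8660, the equation fails at this point, so it cannot hold for all real values of x and y for which both sides are defined.
The correct expansion is cos(x+y) = cos(x)cos(y) - sin(x)sin(y); cosine is not additive.

Conclusion: No, this is NOT an identity.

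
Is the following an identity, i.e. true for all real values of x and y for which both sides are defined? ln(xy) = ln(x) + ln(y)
Claim: ln(xy) = ln(x) + ln(y).
Reasoning: Both sides are simultaneously defined only when x, y > 0. Write x = e^p, y = e^q (p = ln x, q = ln y). Then xy = e^p · e^q = e^(p+q), so ln(xy) = p + q = ln(x) + ln(y).
So the two sides agree for all real values of x and y for which both sides are defined.

Conclusion: Yes, this is an identity.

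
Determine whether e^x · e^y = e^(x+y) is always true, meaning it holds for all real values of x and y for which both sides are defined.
Yes, this is an identity.

Claim: e^x · e^y = e^(x+y).
Reasoning: This is the law of exponents for a common base: multiplying powers adds exponents. E.g. from the series, (Σ x^j/j!)(Σ y^k/k!) = Σ_m (Σ_{j+k=m} x^j y^k/(j!k!)) = Σ_m (x+y)^m/m! by the binomial theorem.
So the two sides agree for all real values of x and y for which both sides are defined.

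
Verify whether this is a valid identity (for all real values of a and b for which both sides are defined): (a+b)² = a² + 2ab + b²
Yes, this is an identity.

Claim: (a+b)² = a² + 2ab + b².
Reasoning: Expand: (a+b)² = (a+b)(a+b) = a·a + a·b + b·a + b·b = a² + 2ab + b².
So the two sides agree for all real values of a and b for which both sides are defined.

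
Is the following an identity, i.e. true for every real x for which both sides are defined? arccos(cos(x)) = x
Claim: arccos(cos(x)) = x.
Test a specific point where both sides are defined: x = -π/3.
LHS = arccos(cos(x)) ≈ 1.0472
RHS = x ≈ -1.0472
Since 1.0472 ≠ -1.0472, the equation fails at this point, so it cannot hold for every real x for which both sides are defined.
arccos only returns values in [0, π], so arccos(cos(x)) = x holds only for x in that interval, not for all real x.

Conclusion: No, this is NOT an identity.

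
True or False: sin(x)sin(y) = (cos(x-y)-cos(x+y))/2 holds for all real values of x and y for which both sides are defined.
Claim: sin(x)sin(y) = (cos(x-y)-cos(x+y))/2.
Reasoning: cos(x-y) = cos(x)cos(y) + sin(x)sin(y) and cos(x+y) = cos(x)cos(y) - sin(x)sin(y). Subtracting, cos(x-y) - cos(x+y) = 2sin(x)sin(y); divide by 2.
So the two sides agree for all real values of x and y for which both sides are defined.

Conclusion: True.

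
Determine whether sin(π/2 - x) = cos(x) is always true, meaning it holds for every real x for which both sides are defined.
Claim: sin(π/2 - x) = cos(x).
Reasoning: Use sin(u - v) = sin(u)cos(v) - cos(u)sin(v) with u = π/2, v = x: sin(π/2)cos(x) - cos(π/2)sin(x) = 1·cos(x) - 0·sin(x) = cos(x).
So the two sides agree for every real x for which both sides are defined.

Conclusion: Yes, this is an identity.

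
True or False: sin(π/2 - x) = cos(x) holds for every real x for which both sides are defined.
True.

Claim: sin(π/2 - x) = cos(x).
Reasoning: Use sin(u - v) = sin(u)cos(v) - cos(u)sin(v) with u = π/2, v = x: sin(π/2)cos(x) - cos(π/2)sin(x) = 1·cos(x) - 0·sin(x) = cos(x).
So the two sides agree for every real x for which both sides are defined.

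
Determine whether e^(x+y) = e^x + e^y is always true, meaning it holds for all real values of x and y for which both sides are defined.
Claim: e^(x+y) = e^x + e^y.
Test a specific point where both sides are defined: x = -1, y = -2.
LHS = e^(x+y) ≈ 0.0498
RHS = e^x + e^y ≈ 0.5032
Since 0.0498 ≠ 0.5032, the equation fails at this point, so it cannot hold for all real values of x and y for which both sides are defined.
The correct rule is e^(x+y) = e^x · e^y (a product, not a sum).

Conclusion: No, this is NOT an identity.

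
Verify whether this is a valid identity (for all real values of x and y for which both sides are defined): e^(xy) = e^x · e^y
No, this is NOT an identity.

Claim: e^(xy) = e^x · e^y.
Test a specific point where both sides are defined: x = 1, y = -3.
LHS = e^(xy) ≈ 0.0498
RHS = e^x · e^y ≈ 0.1353
Since 0.0498 ≠ 0.1353, the equation fails at this point, so it cannot hold for all real values of x and y for which both sides are defined.
e^x · e^y = e^(x+y), not e^(xy).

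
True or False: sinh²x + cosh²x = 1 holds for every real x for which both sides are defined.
False.

Claim: sinh²x + cosh²x = 1.
Test a specific point where both sides are defined: x = 2.
LHS = sinh²x + cosh²x ≈ 27.3082
RHS = 1 ≈ 1.0000
Since 27.3082 ≠ 1.0000, the equation fails at this point, so it cannot hold for every real x for which both sides are defined.
The correct hyperbolic identity is cosh²x - sinh²x = 1 (a difference); the sum sinh²x + cosh²x equals cosh(2x).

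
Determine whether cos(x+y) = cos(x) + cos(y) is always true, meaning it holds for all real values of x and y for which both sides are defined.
No, this is NOT an identity.

Claim: cos(x+y) = cos(x) + cos(y).
Test a specific point where both sides are defined: x = π/2, y = π/3.
LHS = cos(x+y) ≈ -0.8660
RHS = cos(x) + cos(y) ≈ 0.5000
Since -0.8660 ≠ 0.5000, the equation fails at this point, so it cannot hold for all real values of x and y for which both sides are defined.
The correct expansion is cos(x+y) = cos(x)cos(y) - sin(x)sin(y); cosine is not additive.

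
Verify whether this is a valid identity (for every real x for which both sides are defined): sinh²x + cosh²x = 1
Claim: sinh²x + cosh²x = 1.
Test a specific point where both sides are defined: x = 1/2.
LHS = sinh²x + cosh²x ≈ 1.5431
RHS = 1 ≈ 1.0000
Since 1.5431 ≠ 1.0000, the equation fails at this point, so it cannot hold for every real x for which both sides are defined.
The correct hyperbolic identity is cosh²x - sinh²x = 1 (a difference); the sum sinh²x + cosh²x equals cosh(2x).

Conclusion: No, this is NOT an identity.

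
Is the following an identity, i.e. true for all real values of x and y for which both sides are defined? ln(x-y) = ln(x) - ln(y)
Claim: ln(x-y) = ln(x) - ln(y).
Test a specific point where both sides are defined: x = 3/2, y = 1/2.
LHS = ln(x-y) ≈ 0.0000
RHS = ln(x) - ln(y) ≈ 1.0986
Since 0.0000 ≠ 1.0986, the equation fails at this point, so it cannot hold for all real values of x and y for which both sides are defined.
ln(x) - ln(y) = ln(x/y), not ln(x-y).

Conclusion: No, this is NOT an identity.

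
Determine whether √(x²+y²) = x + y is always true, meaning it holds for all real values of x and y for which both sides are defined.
Claim: √(x²+y²) = x + y.
Test a specific point where both sides are defined: x = 4, y = 3.
LHS = √(x²+y²) ≈ 5.0000
RHS = x + y ≈ 7.0000
Since 5.0000 ≠ 7.0000, the equation fails at this point, so it cannot hold for all real values of x and y for which both sides are defined.
(x+y)² = x² + 2xy + y², not x² + y², so the square root does not split this way.

Conclusion: No, this is NOT an identity.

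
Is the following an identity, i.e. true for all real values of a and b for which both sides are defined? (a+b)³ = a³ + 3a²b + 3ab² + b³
Yes, this is an identity.

Claim: (a+b)³ = a³ + 3a²b + 3ab² + b³.
Reasoning: (a+b)³ = (a+b)(a+b)² = (a+b)(a² + 2ab + b²) = a³ + 2a²b + ab² + a²b + 2ab² + b³ = a³ + 3a²b + 3ab² + b³.
So the two sides agree for all real values of a and b for which both sides are defined.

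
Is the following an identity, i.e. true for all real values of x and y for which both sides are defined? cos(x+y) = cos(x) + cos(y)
No, this is NOT an identity.

Claim: cos(x+y) = cos(x) + cos(y).
Test a specific point where both sides are defined: x = π/6, y = -π/6.
LHS = cos(x+y) ≈ 1.0000
RHS = cos(x) + cos(y) ≈ 1.7321
Since 1.0000 ≠ 1.7321, the equation fails at this point, so it cannot hold for all real values of x and y for which both sides are defined.
The correct expansion is cos(x+y) = cos(x)cos(y) - sin(x)sin(y); cosine is not additive.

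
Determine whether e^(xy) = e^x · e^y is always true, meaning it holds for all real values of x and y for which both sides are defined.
No, this is NOT an identity.

Claim: e^(xy) = e^x · e^y.
Test a specific point where both sides are defined: x = -3, y = -3.
LHS = e^(xy) ≈ 8103.0839
RHS = e^x · e^y ≈ 0.0025
Since 8103.0839 ≠ 0.0025, the equation fails at this point, so it cannot hold for all real values of x and y for which both sides are defined.
e^x · e^y = e^(x+y), not e^(xy).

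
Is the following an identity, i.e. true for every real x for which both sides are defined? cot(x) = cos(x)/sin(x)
Claim: cot(x) = cos(x)/sin(x).
Reasoning: cot(x) is defined as 1/tan(x) = 1/(sin(x)/cos(x)) = cos(x)/sin(x), wherever sin(x) ≠ 0.
So the two sides agree for every real x for which both sides are defined.

Conclusion: Yes, this is an identity.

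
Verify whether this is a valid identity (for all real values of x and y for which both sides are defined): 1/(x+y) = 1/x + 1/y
No, this is NOT an identity.

Claim: 1/(x+y) = 1/x + 1/y.
Test a specific point where both sides are defined: x = -3, y = 4.
LHS = 1/(x+y) ≈ 1.0000
RHS = 1/x + 1/y ≈ -0.0833
Since 1.0000 ≠ -0.0833, the equation fails at this point, so it cannot hold for all real values of x and y for which both sides are defined.
1/x + 1/y = (x+y)/(xy), which is not 1/(x+y).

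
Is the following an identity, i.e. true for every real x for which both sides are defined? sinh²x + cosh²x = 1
No, this is NOT an identity.

Claim: sinh²x + cosh²x = 1.
Test a specific point where both sides are defined: x = 1.
LHS = sinh²x + cosh²x ≈ 3.7622
RHS = 1 ≈ 1.0000
Since 3.7622 ≠ 1.0000, the equation fails at this point, so it cannot hold for every real x for which both sides are defined.
The correct hyperbolic identity is cosh²x - sinh²x = 1 (a difference); the sum sinh²x + cosh²x equals cosh(2x).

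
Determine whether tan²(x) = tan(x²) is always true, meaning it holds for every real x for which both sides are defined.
Claim: tan²(x) = tan(x²).
Test a specific point where both sides are defined: x = -π/4.
LHS = tan²(x) ≈ 1.0000
RHS = tan(x²) ≈ 0.7092
Since 1.0000 ≠ 0.7092, the equation fails at this point, so it cannot hold for every real x for which both sides are defined.
tan²(x) means (tan x)², squaring the output; tan(x²) squares the input. These are different functions.

Conclusion: No, this is NOT an identity.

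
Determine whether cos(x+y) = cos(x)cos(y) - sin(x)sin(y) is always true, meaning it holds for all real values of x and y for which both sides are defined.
Yes, this is an identity.

Claim: cos(x+y) = cos(x)cos(y) - sin(x)sin(y).
Reasoning: By Euler's formula e^(i(x+y)) = e^(ix)·e^(iy) = (cos x + i·sin x)(cos y + i·sin y). The real part of the left side is cos(x+y); the real part of the product is cos(x)cos(y) - sin(x)sin(y) (since i·i = -1).
So the two sides agree for all real values of x and y for which both sides are defined.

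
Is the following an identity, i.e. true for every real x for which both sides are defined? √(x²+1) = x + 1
No, this is NOT an identity.

Claim: √(x²+1) = x + 1.
Test a specific point where both sides are defined: x = 5.
LHS = √(x²+1) ≈ 5.0990
RHS = x + 1 ≈ 6.0000
Since 5.0990 ≠ 6.0000, the equation fails at this point, so it cannot hold for every real x for which both sides are defined.
(x+1)² = x² + 2x + 1 ≠ x² + 1 unless x = 0.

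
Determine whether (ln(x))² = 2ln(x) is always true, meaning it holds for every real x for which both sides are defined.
No, this is NOT an identity.

Claim: (ln(x))² = 2ln(x).
Test a specific point where both sides are defined: x = 4.
LHS = (ln(x))² ≈ 1.9218
RHS = 2ln(x) ≈ 2.7726
Since 1.9218 ≠ 2.7726, the equation fails at this point, so it cannot hold for every real x for which both sides are defined.
2ln(x) equals ln(x²), which is not the same as (ln x)².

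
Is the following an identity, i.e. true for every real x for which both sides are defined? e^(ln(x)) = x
Yes, this is an identity.

Claim: e^(ln(x)) = x.
Reasoning: For x > 0, ln(x) is by definition the exponent p such that e^p = x. Raising e to that exponent therefore returns x: e^(ln x) = x.
So the two sides agree for every real x for which both sides are defined.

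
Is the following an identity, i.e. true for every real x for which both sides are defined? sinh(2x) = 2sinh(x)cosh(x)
Claim: sinh(2x) = 2sinh(x)cosh(x).
Reasoning: 2sinh(x)cosh(x) = 2 · (e^x - e^-x)/2 · (e^x + e^-x)/2 = (e^(2x) - e^(-2x))/2 = sinh(2x).
So the two sides agree for every real x for which both sides are defined.

Conclusion: Yes, this is an identity.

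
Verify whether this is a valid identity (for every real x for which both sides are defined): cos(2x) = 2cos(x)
Claim: cos(2x) = 2cos(x).
Test a specific point where both sides are defined: x = -π/2.
LHS = cos(2x) ≈ -1.0000
RHS = 2cos(x) ≈ 0.0000
Since -1.0000 ≠ 0.0000, the equation fails at this point, so it cannot hold for every real x for which both sides are defined.
The correct double-angle formula is cos(2x) = cos²x - sin²x.

Conclusion: No, this is NOT an identity.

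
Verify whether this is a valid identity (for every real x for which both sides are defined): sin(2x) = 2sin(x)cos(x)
Yes, this is an identity.

Claim: sin(2x) = 2sin(x)cos(x).
Reasoning: Put y = x in the addition formula sin(x+y) = sin(x)cos(y) + cos(x)sin(y): sin(2x) = sin(x)cos(x) + cos(x)sin(x) = 2sin(x)cos(x).
So the two sides agree for every real x for which both sides are defined.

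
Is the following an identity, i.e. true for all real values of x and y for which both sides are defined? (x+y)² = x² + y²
Claim: (x+y)² = x² + y².
Test a specific point where both sides are defined: x = 3, y = 4.
LHS = (x+y)² ≈ 49.0000
RHS = x² + y² ≈ 25.0000
Since 49.0000 ≠ 25.0000, the equation fails at this point, so it cannot hold for all real values of x and y for which both sides are defined.
The correct expansion is (x+y)² = x² + 2xy + y²; the cross term 2xy is missing.

Conclusion: No, this is NOT an identity.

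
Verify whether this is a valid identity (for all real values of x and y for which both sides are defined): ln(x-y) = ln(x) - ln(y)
No, this is NOT an identity.

Claim: ln(x-y) = ln(x) - ln(y).
Test a specific point where both sides are defined: x = 5, y = 2.
LHS = ln(x-y) ≈ 1.0986
RHS = ln(x) - ln(y) ≈ 0.9163
Since 1.0986 ≠ 0.9163, the equation fails at this point, so it cannot hold for all real values of x and y for which both sides are defined.
ln(x) - ln(y) = ln(x/y), not ln(x-y).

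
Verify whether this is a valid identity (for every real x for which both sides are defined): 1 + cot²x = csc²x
Claim: 1 + cot²x = csc²x.
Reasoning: Start from sin²x + cos²x = 1 and divide every term by sin²x (allowed wherever cot x and csc x are defined): 1 + cot²x = 1/sin²x = csc²x.
So the two sides agree for every real x for which both sides are defined.

Conclusion: Yes, this is an identity.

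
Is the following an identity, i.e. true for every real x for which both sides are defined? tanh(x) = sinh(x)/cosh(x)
Yes, this is an identity.

Claim: tanh(x) = sinh(x)/cosh(x).
Reasoning: tanh(x) is defined as sinh(x)/cosh(x) = (e^x - e^-x)/(e^x + e^-x); cosh(x) ≥ 1 is never zero, so this holds for every real x.
So the two sides agree for every real x for which both sides are defined.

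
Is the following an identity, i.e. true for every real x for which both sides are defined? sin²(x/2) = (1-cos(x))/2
Yes, this is an identity.

Claim: sin²(x/2) = (1-cos(x))/2.
Reasoning: Use cos(2θ) = 1 - 2sin²θ with θ = x/2: cos(x) = 1 - 2sin²(x/2). Solving for sin²(x/2) gives (1 - cos(x))/2.
So the two sides agree for every real x for which both sides are defined.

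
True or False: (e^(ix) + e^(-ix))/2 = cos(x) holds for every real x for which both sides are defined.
Claim: (e^(ix) + e^(-ix))/2 = cos(x).
Reasoning: By Euler's formula e^(ix) = cos(x) + i·sin(x) and e^(-ix) = cos(x) - i·sin(x). Adding cancels the sine terms: e^(ix) + e^(-ix) = 2cos(x); divide by 2.
So the two sides agree for every real x for which both sides are defined.

Conclusion: True.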